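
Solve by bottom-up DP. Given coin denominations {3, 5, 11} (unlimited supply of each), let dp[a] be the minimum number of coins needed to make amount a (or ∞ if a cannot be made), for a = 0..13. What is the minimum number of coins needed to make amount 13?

 a  0  1  2  3  4  5  6  7  8  9 10 11 12 13
dp  0  -  -  1  -  1  2  -  2  3  2  1  4  3
(- denotes ∞ / unreachable)

3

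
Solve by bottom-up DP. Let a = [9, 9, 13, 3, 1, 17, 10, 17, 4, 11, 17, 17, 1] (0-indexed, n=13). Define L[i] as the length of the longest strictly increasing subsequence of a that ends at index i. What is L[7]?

   i    0    1    2    3    4    5    6    7    8    9   10   11   12
a[i]    9    9   13    3    1   17   10   17    4   11   17   17    1
L[i]    1    1    2    1    1    3    2    3    2    3    4    4    1

3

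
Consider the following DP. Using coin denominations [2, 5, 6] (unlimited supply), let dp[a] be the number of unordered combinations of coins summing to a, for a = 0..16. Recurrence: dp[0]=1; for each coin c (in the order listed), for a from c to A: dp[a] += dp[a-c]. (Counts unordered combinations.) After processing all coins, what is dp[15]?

3

after  coin     0     1     2     3     4     5     6     7     8     9    10    11    12    13    14    15    16
          2     1     0     1     0     1     0     1     0     1     0     1     0     1     0     1     0     1
          5     1     0     1     0     1     1     1     1     1     1     2     1     2     1     2     2     2
          6     1     0     1     0     1     1     2     1     2     1     3     2     4     2     4     3     5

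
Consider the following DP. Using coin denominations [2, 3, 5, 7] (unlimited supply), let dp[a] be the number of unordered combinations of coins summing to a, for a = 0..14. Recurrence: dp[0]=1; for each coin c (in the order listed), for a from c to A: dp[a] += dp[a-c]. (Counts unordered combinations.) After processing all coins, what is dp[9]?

after  coin     0     1     2     3     4     5     6     7     8     9    10    11    12    13    14
          2     1     0     1     0     1     0     1     0     1     0     1     0     1     0     1
          3     1     0     1     1     1     1     2     1     2     2     2     2     3     2     3
          5     1     0     1     1     1     2     2     2     3     3     4     4     5     5     6
          7     1     0     1     1     1     2     2     3     3     4     5     5     7     7     9

4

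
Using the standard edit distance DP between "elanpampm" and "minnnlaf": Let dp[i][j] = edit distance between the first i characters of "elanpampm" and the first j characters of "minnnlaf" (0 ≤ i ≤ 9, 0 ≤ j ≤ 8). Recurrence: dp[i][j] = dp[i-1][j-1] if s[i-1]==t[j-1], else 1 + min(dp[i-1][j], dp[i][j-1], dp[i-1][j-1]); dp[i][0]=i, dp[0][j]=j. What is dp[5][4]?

4

   ''  m  i  n  n  n  l  a  f
''  0  1  2  3  4  5  6  7  8
 e  1  1  2  3  4  5  6  7  8
 l  2  2  2  3  4  5  5  6  7
 a  3  3  3  3  4  5  6  5  6
 n  4  4  4  3  3  4  5  6  6
 p  5  5  5  4  4  4  5  6  7
 a  6  6  6  5  5  5  5  5  6
 m  7  6  7  6  6  6  6  6  6
 p  8  7  7  7  7  7  7  7  7
 m  9  8  8  8  8  8  8  8  8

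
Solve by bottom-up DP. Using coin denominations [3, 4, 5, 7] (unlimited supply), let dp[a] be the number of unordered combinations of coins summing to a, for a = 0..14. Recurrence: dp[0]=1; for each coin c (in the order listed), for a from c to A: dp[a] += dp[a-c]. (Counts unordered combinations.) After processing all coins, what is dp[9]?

2

after  coin     0     1     2     3     4     5     6     7     8     9    10    11    12    13    14
          3     1     0     0     1     0     0     1     0     0     1     0     0     1     0     0
          4     1     0     0     1     1     0     1     1     1     1     1     1     2     1     1
          5     1     0     0     1     1     1     1     1     2     2     2     2     3     3     3
          7     1     0     0     1     1     1     1     2     2     2     3     3     4     4     5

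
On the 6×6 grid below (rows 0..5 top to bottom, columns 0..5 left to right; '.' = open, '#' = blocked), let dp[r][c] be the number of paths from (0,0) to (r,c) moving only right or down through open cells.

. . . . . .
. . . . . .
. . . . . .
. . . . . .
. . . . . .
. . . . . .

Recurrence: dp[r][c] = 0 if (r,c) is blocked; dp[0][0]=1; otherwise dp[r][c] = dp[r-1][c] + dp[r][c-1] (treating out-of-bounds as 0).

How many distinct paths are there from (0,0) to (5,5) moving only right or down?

r\c   0   1   2   3   4   5
  0   1   1   1   1   1   1
  1   1   2   3   4   5   6
  2   1   3   6  10  15  21
  3   1   4  10  20  35  56
  4   1   5  15  35  70 126
  5   1   6  21  56 126 252

252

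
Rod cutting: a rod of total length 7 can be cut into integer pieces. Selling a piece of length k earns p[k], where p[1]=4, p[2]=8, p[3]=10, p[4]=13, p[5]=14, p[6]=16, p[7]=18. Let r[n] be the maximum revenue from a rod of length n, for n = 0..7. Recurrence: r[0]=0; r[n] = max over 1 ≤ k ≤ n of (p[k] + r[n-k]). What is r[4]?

   n    0    1    2    3    4    5    6    7
r[n]    0    4    8   12   16   20   24   28

16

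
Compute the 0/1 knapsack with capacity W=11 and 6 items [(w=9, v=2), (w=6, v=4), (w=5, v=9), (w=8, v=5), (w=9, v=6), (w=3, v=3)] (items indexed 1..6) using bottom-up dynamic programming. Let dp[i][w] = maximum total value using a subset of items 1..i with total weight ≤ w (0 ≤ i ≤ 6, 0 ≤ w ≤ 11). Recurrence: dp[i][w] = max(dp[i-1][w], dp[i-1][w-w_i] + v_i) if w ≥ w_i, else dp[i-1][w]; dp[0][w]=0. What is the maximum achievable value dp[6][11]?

i\w   0   1   2   3   4   5   6   7   8   9  10  11
  0   0   0   0   0   0   0   0   0   0   0   0   0
  1   0   0   0   0   0   0   0   0   0   2   2   2
  2   0   0   0   0   0   0   4   4   4   4   4   4
  3   0   0   0   0   0   9   9   9   9   9   9  13
  4   0   0   0   0   0   9   9   9   9   9   9  13
  5   0   0   0   0   0   9   9   9   9   9   9  13
  6   0   0   0   3   3   9   9   9  12  12  12  13

13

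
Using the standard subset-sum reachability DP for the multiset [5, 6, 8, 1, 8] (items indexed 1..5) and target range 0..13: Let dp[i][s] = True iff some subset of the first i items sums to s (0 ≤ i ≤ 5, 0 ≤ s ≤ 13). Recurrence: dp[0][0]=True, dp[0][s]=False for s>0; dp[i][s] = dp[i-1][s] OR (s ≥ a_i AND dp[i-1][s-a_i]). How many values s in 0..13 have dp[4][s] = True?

i\s   0   1   2   3   4   5   6   7   8   9  10  11  12  13
  0   T   F   F   F   F   F   F   F   F   F   F   F   F   F
  1   T   F   F   F   F   T   F   F   F   F   F   F   F   F
  2   T   F   F   F   F   T   T   F   F   F   F   T   F   F
  3   T   F   F   F   F   T   T   F   T   F   F   T   F   T
  4   T   T   F   F   F   T   T   T   T   T   F   T   T   T
  5   T   T   F   F   F   T   T   T   T   T   F   T   T   T

10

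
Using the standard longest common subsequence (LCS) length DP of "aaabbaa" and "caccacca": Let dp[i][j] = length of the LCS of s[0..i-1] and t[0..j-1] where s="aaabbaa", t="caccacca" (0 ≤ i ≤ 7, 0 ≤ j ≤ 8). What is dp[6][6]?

   ''  c  a  c  c  a  c  c  a
''  0  0  0  0  0  0  0  0  0
 a  0  0  1  1  1  1  1  1  1
 a  0  0  1  1  1  2  2  2  2
 a  0  0  1  1  1  2  2  2  3
 b  0  0  1  1  1  2  2  2  3
 b  0  0  1  1  1  2  2  2  3
 a  0  0  1  1  1  2  2  2  3
 a  0  0  1  1  1  2  2  2  3

2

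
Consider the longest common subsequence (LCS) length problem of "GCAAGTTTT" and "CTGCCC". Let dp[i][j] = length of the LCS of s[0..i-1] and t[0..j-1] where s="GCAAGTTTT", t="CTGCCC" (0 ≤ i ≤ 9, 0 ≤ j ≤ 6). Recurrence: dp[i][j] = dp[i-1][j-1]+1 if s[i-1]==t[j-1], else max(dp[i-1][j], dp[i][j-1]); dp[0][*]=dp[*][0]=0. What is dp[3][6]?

   ''  C  T  G  C  C  C
''  0  0  0  0  0  0  0
 G  0  0  0  1  1  1  1
 C  0  1  1  1  2  2  2
 A  0  1  1  1  2  2  2
 A  0  1  1  1  2  2  2
 G  0  1  1  2  2  2  2
 T  0  1  2  2  2  2  2
 T  0  1  2  2  2  2  2
 T  0  1  2  2  2  2  2
 T  0  1  2  2  2  2  2

2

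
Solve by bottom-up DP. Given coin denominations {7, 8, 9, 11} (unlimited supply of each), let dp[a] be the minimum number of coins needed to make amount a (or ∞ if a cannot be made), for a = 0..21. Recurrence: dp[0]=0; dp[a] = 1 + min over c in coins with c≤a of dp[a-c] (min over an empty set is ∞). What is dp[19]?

 a  0  1  2  3  4  5  6  7  8  9 10 11 12 13 14 15 16 17 18 19 20 21
dp  0  -  -  -  -  -  -  1  1  1  -  1  -  -  2  2  2  2  2  2  2  3
(- denotes ∞ / unreachable)

2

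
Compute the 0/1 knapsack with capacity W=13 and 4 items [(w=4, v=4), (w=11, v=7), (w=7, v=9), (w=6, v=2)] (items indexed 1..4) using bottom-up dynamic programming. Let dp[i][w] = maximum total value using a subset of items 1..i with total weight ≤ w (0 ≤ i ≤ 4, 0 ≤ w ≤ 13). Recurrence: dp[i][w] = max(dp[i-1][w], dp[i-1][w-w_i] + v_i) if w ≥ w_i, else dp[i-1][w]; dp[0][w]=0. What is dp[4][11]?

13

i\w   0   1   2   3   4   5   6   7   8   9  10  11  12  13
  0   0   0   0   0   0   0   0   0   0   0   0   0   0   0
  1   0   0   0   0   4   4   4   4   4   4   4   4   4   4
  2   0   0   0   0   4   4   4   4   4   4   4   7   7   7
  3   0   0   0   0   4   4   4   9   9   9   9  13  13  13
  4   0   0   0   0   4   4   4   9   9   9   9  13  13  13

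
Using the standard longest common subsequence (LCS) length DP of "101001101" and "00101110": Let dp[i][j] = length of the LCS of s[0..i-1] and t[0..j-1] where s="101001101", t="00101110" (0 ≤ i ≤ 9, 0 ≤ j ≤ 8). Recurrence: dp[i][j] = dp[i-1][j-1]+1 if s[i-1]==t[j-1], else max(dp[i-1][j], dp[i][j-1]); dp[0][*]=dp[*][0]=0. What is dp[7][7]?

5

   ''  0  0  1  0  1  1  1  0
''  0  0  0  0  0  0  0  0  0
 1  0  0  0  1  1  1  1  1  1
 0  0  1  1  1  2  2  2  2  2
 1  0  1  1  2  2  3  3  3  3
 0  0  1  2  2  3  3  3  3  4
 0  0  1  2  2  3  3  3  3  4
 1  0  1  2  3  3  4  4  4  4
 1  0  1  2  3  3  4  5  5  5
 0  0  1  2  3  4  4  5  5  6
 1  0  1  2  3  4  5  5  6  6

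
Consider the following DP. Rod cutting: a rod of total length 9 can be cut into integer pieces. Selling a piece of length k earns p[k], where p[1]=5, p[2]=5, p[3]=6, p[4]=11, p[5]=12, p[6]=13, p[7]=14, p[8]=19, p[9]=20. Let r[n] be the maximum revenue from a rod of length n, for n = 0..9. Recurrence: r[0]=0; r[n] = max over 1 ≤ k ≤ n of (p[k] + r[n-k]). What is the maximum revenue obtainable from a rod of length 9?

   n    0    1    2    3    4    5    6    7    8    9
r[n]    0    5   10   15   20   25   30   35   40   45

45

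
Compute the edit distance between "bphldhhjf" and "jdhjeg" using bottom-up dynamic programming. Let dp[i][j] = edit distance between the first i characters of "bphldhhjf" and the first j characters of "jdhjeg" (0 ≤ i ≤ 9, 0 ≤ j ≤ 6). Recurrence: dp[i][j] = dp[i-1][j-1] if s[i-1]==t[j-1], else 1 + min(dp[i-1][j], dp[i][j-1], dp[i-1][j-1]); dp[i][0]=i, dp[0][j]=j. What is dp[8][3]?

   ''  j  d  h  j  e  g
''  0  1  2  3  4  5  6
 b  1  1  2  3  4  5  6
 p  2  2  2  3  4  5  6
 h  3  3  3  2  3  4  5
 l  4  4  4  3  3  4  5
 d  5  5  4  4  4  4  5
 h  6  6  5  4  5  5  5
 h  7  7  6  5  5  6  6
 j  8  7  7  6  5  6  7
 f  9  8  8  7  6  6  7

6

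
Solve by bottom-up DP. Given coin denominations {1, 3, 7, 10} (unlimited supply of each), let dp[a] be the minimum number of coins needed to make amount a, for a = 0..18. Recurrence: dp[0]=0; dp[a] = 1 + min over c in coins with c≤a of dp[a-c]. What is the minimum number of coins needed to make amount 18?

 a  0  1  2  3  4  5  6  7  8  9 10 11 12 13 14 15 16 17 18
dp  0  1  2  1  2  3  2  1  2  3  1  2  3  2  2  3  3  2  3

3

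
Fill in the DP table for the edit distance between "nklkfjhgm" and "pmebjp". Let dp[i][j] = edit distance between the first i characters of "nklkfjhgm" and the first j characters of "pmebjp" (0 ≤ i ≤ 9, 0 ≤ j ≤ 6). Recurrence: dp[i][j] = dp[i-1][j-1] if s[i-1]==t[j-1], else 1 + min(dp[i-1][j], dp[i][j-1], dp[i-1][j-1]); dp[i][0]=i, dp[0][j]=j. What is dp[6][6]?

   ''  p  m  e  b  j  p
''  0  1  2  3  4  5  6
 n  1  1  2  3  4  5  6
 k  2  2  2  3  4  5  6
 l  3  3  3  3  4  5  6
 k  4  4  4  4  4  5  6
 f  5  5  5  5  5  5  6
 j  6  6  6  6  6  5  6
 h  7  7  7  7  7  6  6
 g  8  8  8  8  8  7  7
 m  9  9  8  9  9  8  8

6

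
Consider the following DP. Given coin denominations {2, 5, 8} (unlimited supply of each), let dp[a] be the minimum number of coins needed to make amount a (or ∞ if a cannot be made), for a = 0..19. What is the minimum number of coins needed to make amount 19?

 a  0  1  2  3  4  5  6  7  8  9 10 11 12 13 14 15 16 17 18 19
dp  0  -  1  -  2  1  3  2  1  3  2  4  3  2  4  3  2  4  3  5
(- denotes ∞ / unreachable)

5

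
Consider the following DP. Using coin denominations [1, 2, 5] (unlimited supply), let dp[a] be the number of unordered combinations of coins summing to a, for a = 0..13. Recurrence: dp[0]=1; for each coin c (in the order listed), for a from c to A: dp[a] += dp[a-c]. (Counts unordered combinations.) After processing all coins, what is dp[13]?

14

after  coin     0     1     2     3     4     5     6     7     8     9    10    11    12    13
          1     1     1     1     1     1     1     1     1     1     1     1     1     1     1
          2     1     1     2     2     3     3     4     4     5     5     6     6     7     7
          5     1     1     2     2     3     4     5     6     7     8    10    11    13    14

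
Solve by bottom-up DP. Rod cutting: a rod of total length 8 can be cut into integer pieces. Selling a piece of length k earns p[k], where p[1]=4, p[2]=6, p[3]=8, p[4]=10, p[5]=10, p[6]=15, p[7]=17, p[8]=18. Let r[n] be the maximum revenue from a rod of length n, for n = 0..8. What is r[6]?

   n    0    1    2    3    4    5    6    7    8
r[n]    0    4    8   12   16   20   24   28   32

24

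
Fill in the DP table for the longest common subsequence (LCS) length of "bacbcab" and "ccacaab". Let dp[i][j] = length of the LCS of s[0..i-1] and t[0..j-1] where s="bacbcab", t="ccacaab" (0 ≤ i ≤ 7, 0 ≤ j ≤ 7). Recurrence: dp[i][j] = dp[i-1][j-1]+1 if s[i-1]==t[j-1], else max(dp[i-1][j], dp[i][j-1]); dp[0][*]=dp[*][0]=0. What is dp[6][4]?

3

   ''  c  c  a  c  a  a  b
''  0  0  0  0  0  0  0  0
 b  0  0  0  0  0  0  0  1
 a  0  0  0  1  1  1  1  1
 c  0  1  1  1  2  2  2  2
 b  0  1  1  1  2  2  2  3
 c  0  1  2  2  2  2  2  3
 a  0  1  2  3  3  3  3  3
 b  0  1  2  3  3  3  3  4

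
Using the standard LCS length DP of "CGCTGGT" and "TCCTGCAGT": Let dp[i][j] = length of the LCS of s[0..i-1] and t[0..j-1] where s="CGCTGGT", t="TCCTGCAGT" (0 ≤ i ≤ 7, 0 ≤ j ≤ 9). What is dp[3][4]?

   ''  T  C  C  T  G  C  A  G  T
''  0  0  0  0  0  0  0  0  0  0
 C  0  0  1  1  1  1  1  1  1  1
 G  0  0  1  1  1  2  2  2  2  2
 C  0  0  1  2  2  2  3  3  3  3
 T  0  1  1  2  3  3  3  3  3  4
 G  0  1  1  2  3  4  4  4  4  4
 G  0  1  1  2  3  4  4  4  5  5
 T  0  1  1  2  3  4  4  4  5  6

2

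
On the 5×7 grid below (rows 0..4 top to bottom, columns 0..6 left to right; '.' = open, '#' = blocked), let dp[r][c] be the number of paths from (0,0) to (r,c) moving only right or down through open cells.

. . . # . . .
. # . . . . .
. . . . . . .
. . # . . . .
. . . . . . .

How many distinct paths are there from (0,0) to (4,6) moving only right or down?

r\c   0   1   2   3   4   5   6
  0   1   1   1   0   0   0   0
  1   1   0   1   1   1   1   1
  2   1   1   2   3   4   5   6
  3   1   2   0   3   7  12  18
  4   1   3   3   6  13  25  43

43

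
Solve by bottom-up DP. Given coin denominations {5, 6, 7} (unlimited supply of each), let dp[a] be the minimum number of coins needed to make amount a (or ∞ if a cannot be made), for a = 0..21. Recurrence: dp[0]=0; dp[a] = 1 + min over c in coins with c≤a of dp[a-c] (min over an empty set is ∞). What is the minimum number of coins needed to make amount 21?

3

 a  0  1  2  3  4  5  6  7  8  9 10 11 12 13 14 15 16 17 18 19 20 21
dp  0  -  -  -  -  1  1  1  -  -  2  2  2  2  2  3  3  3  3  3  3  3
(- denotes ∞ / unreachable)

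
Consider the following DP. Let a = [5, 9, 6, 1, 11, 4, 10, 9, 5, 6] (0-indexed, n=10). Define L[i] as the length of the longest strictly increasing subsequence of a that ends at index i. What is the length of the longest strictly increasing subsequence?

4

   i    0    1    2    3    4    5    6    7    8    9
a[i]    5    9    6    1   11    4   10    9    5    6
L[i]    1    2    2    1    3    2    3    3    3    4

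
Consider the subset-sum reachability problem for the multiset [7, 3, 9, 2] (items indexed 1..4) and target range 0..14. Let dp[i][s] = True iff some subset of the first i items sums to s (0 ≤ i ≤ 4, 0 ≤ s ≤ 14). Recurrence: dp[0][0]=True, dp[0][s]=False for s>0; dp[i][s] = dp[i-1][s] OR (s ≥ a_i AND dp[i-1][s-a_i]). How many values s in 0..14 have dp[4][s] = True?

i\s   0   1   2   3   4   5   6   7   8   9  10  11  12  13  14
  0   T   F   F   F   F   F   F   F   F   F   F   F   F   F   F
  1   T   F   F   F   F   F   F   T   F   F   F   F   F   F   F
  2   T   F   F   T   F   F   F   T   F   F   T   F   F   F   F
  3   T   F   F   T   F   F   F   T   F   T   T   F   T   F   F
  4   T   F   T   T   F   T   F   T   F   T   T   T   T   F   T

10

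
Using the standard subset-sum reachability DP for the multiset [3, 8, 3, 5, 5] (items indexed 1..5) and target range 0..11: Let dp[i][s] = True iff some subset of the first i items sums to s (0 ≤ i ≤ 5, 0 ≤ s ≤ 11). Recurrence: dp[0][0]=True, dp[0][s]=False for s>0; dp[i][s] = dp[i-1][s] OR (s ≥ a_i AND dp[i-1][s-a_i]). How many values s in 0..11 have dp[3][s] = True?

5

i\s   0   1   2   3   4   5   6   7   8   9  10  11
  0   T   F   F   F   F   F   F   F   F   F   F   F
  1   T   F   F   T   F   F   F   F   F   F   F   F
  2   T   F   F   T   F   F   F   F   T   F   F   T
  3   T   F   F   T   F   F   T   F   T   F   F   T
  4   T   F   F   T   F   T   T   F   T   F   F   T
  5   T   F   F   T   F   T   T   F   T   F   T   T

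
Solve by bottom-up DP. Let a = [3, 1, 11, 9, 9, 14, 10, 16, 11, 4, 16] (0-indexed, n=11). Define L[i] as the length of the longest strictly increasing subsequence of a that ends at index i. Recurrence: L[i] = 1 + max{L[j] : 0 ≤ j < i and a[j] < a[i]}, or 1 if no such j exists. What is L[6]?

3

   i    0    1    2    3    4    5    6    7    8    9   10
a[i]    3    1   11    9    9   14   10   16   11    4   16
L[i]    1    1    2    2    2    3    3    4    4    2    5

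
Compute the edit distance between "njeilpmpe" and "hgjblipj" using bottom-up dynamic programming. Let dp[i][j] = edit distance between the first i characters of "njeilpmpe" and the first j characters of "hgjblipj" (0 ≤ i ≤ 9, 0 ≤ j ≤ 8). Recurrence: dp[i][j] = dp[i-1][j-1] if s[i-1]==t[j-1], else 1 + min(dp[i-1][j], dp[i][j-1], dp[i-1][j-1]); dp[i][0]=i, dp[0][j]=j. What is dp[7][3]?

7

   ''  h  g  j  b  l  i  p  j
''  0  1  2  3  4  5  6  7  8
 n  1  1  2  3  4  5  6  7  8
 j  2  2  2  2  3  4  5  6  7
 e  3  3  3  3  3  4  5  6  7
 i  4  4  4  4  4  4  4  5  6
 l  5  5  5  5  5  4  5  5  6
 p  6  6  6  6  6  5  5  5  6
 m  7  7  7  7  7  6  6  6  6
 p  8  8  8  8  8  7  7  6  7
 e  9  9  9  9  9  8  8  7  7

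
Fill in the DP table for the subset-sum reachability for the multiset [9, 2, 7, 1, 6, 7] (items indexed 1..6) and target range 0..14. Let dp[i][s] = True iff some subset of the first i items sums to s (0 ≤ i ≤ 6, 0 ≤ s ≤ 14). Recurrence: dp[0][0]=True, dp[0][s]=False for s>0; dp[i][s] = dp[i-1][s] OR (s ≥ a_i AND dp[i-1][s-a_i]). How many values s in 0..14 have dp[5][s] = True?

13

i\s   0   1   2   3   4   5   6   7   8   9  10  11  12  13  14
  0   T   F   F   F   F   F   F   F   F   F   F   F   F   F   F
  1   T   F   F   F   F   F   F   F   F   T   F   F   F   F   F
  2   T   F   T   F   F   F   F   F   F   T   F   T   F   F   F
  3   T   F   T   F   F   F   F   T   F   T   F   T   F   F   F
  4   T   T   T   T   F   F   F   T   T   T   T   T   T   F   F
  5   T   T   T   T   F   F   T   T   T   T   T   T   T   T   T
  6   T   T   T   T   F   F   T   T   T   T   T   T   T   T   T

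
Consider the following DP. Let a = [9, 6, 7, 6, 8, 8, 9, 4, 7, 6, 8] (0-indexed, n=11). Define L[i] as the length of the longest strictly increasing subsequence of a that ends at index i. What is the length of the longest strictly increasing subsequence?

   i    0    1    2    3    4    5    6    7    8    9   10
a[i]    9    6    7    6    8    8    9    4    7    6    8
L[i]    1    1    2    1    3    3    4    1    2    2    3

4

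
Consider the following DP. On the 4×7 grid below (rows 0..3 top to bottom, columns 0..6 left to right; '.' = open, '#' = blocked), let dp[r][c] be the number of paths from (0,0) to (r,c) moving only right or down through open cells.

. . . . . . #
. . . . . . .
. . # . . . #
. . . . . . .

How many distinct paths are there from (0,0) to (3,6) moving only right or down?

32

r\c   0   1   2   3   4   5   6
  0   1   1   1   1   1   1   0
  1   1   2   3   4   5   6   6
  2   1   3   0   4   9  15   0
  3   1   4   4   8  17  32  32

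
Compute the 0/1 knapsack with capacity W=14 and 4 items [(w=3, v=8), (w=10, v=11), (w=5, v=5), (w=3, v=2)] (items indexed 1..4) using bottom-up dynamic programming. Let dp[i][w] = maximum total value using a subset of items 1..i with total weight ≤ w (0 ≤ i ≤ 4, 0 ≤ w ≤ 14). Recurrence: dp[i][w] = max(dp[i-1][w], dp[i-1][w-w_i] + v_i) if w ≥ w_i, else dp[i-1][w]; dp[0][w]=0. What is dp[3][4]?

i\w   0   1   2   3   4   5   6   7   8   9  10  11  12  13  14
  0   0   0   0   0   0   0   0   0   0   0   0   0   0   0   0
  1   0   0   0   8   8   8   8   8   8   8   8   8   8   8   8
  2   0   0   0   8   8   8   8   8   8   8  11  11  11  19  19
  3   0   0   0   8   8   8   8   8  13  13  13  13  13  19  19
  4   0   0   0   8   8   8  10  10  13  13  13  15  15  19  19

8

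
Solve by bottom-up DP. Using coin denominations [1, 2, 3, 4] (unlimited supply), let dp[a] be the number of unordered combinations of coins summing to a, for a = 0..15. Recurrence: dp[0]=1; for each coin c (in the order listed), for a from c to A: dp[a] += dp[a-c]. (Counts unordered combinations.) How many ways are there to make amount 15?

54

after  coin     0     1     2     3     4     5     6     7     8     9    10    11    12    13    14    15
          1     1     1     1     1     1     1     1     1     1     1     1     1     1     1     1     1
          2     1     1     2     2     3     3     4     4     5     5     6     6     7     7     8     8
          3     1     1     2     3     4     5     7     8    10    12    14    16    19    21    24    27
          4     1     1     2     3     5     6     9    11    15    18    23    27    34    39    47    54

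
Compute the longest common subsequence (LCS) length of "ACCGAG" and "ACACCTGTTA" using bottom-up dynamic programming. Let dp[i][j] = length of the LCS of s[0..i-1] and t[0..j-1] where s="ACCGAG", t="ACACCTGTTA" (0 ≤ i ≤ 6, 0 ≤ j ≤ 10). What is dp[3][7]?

   ''  A  C  A  C  C  T  G  T  T  A
''  0  0  0  0  0  0  0  0  0  0  0
 A  0  1  1  1  1  1  1  1  1  1  1
 C  0  1  2  2  2  2  2  2  2  2  2
 C  0  1  2  2  3  3  3  3  3  3  3
 G  0  1  2  2  3  3  3  4  4  4  4
 A  0  1  2  3  3  3  3  4  4  4  5
 G  0  1  2  3  3  3  3  4  4  4  5

3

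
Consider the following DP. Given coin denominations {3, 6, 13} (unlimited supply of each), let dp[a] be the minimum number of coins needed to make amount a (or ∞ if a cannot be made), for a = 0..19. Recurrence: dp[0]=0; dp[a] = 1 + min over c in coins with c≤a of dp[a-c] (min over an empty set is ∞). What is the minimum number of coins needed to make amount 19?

 a  0  1  2  3  4  5  6  7  8  9 10 11 12 13 14 15 16 17 18 19
dp  0  -  -  1  -  -  1  -  -  2  -  -  2  1  -  3  2  -  3  2
(- denotes ∞ / unreachable)

2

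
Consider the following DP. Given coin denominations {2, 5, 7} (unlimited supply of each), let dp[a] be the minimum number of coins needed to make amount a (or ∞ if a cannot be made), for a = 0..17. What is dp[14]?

 a  0  1  2  3  4  5  6  7  8  9 10 11 12 13 14 15 16 17
dp  0  -  1  -  2  1  3  1  4  2  2  3  2  4  2  3  3  3
(- denotes ∞ / unreachable)

2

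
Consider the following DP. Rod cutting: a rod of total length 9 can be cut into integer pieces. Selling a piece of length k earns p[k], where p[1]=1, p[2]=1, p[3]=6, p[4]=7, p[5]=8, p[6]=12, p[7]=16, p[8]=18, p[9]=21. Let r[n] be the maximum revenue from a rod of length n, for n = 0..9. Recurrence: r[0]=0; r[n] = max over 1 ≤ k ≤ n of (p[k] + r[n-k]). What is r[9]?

   n    0    1    2    3    4    5    6    7    8    9
r[n]    0    1    2    6    7    8   12   16   18   21

21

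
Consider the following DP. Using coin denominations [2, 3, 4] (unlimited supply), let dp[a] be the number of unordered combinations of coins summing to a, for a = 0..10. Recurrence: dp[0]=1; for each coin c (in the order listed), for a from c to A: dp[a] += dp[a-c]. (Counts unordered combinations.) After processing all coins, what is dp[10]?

after  coin     0     1     2     3     4     5     6     7     8     9    10
          2     1     0     1     0     1     0     1     0     1     0     1
          3     1     0     1     1     1     1     2     1     2     2     2
          4     1     0     1     1     2     1     3     2     4     3     5

5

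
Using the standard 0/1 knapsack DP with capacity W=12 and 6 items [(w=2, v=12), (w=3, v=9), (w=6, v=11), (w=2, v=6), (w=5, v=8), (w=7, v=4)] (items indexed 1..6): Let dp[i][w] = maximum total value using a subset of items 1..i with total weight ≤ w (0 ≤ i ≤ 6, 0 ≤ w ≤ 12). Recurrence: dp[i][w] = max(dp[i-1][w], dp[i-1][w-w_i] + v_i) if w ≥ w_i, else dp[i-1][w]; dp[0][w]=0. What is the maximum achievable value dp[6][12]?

i\w   0   1   2   3   4   5   6   7   8   9  10  11  12
  0   0   0   0   0   0   0   0   0   0   0   0   0   0
  1   0   0  12  12  12  12  12  12  12  12  12  12  12
  2   0   0  12  12  12  21  21  21  21  21  21  21  21
  3   0   0  12  12  12  21  21  21  23  23  23  32  32
  4   0   0  12  12  18  21  21  27  27  27  29  32  32
  5   0   0  12  12  18  21  21  27  27  27  29  32  35
  6   0   0  12  12  18  21  21  27  27  27  29  32  35

35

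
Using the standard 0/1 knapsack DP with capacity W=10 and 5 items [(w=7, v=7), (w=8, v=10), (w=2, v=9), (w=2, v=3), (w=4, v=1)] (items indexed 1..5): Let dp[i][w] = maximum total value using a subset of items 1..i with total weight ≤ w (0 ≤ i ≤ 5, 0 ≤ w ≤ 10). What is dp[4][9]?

16

i\w   0   1   2   3   4   5   6   7   8   9  10
  0   0   0   0   0   0   0   0   0   0   0   0
  1   0   0   0   0   0   0   0   7   7   7   7
  2   0   0   0   0   0   0   0   7  10  10  10
  3   0   0   9   9   9   9   9   9  10  16  19
  4   0   0   9   9  12  12  12  12  12  16  19
  5   0   0   9   9  12  12  12  12  13  16  19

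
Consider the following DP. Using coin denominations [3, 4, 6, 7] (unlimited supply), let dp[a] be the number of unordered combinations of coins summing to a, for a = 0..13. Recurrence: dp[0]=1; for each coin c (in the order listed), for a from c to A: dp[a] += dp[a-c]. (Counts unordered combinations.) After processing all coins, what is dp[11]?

after  coin     0     1     2     3     4     5     6     7     8     9    10    11    12    13
          3     1     0     0     1     0     0     1     0     0     1     0     0     1     0
          4     1     0     0     1     1     0     1     1     1     1     1     1     2     1
          6     1     0     0     1     1     0     2     1     1     2     2     1     4     2
          7     1     0     0     1     1     0     2     2     1     2     3     2     4     4

2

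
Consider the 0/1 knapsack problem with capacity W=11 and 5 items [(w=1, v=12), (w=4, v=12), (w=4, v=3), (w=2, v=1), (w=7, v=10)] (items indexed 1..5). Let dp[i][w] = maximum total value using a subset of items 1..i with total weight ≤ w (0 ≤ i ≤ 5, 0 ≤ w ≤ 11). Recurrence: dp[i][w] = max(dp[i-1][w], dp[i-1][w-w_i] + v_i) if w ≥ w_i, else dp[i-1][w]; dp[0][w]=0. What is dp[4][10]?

i\w   0   1   2   3   4   5   6   7   8   9  10  11
  0   0   0   0   0   0   0   0   0   0   0   0   0
  1   0  12  12  12  12  12  12  12  12  12  12  12
  2   0  12  12  12  12  24  24  24  24  24  24  24
  3   0  12  12  12  12  24  24  24  24  27  27  27
  4   0  12  12  13  13  24  24  25  25  27  27  28
  5   0  12  12  13  13  24  24  25  25  27  27  28

27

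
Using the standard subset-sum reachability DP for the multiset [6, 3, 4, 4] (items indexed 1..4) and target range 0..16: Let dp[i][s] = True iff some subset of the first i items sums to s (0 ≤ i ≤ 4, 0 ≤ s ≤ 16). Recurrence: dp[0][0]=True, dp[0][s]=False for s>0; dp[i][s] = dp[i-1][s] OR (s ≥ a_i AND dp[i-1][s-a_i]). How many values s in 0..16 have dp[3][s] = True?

i\s   0   1   2   3   4   5   6   7   8   9  10  11  12  13  14  15  16
  0   T   F   F   F   F   F   F   F   F   F   F   F   F   F   F   F   F
  1   T   F   F   F   F   F   T   F   F   F   F   F   F   F   F   F   F
  2   T   F   F   T   F   F   T   F   F   T   F   F   F   F   F   F   F
  3   T   F   F   T   T   F   T   T   F   T   T   F   F   T   F   F   F
  4   T   F   F   T   T   F   T   T   T   T   T   T   F   T   T   F   F

8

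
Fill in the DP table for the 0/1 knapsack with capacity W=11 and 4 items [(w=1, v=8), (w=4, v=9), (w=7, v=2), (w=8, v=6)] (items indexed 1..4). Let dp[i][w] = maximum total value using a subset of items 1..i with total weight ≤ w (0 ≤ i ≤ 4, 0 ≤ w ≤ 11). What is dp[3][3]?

i\w   0   1   2   3   4   5   6   7   8   9  10  11
  0   0   0   0   0   0   0   0   0   0   0   0   0
  1   0   8   8   8   8   8   8   8   8   8   8   8
  2   0   8   8   8   9  17  17  17  17  17  17  17
  3   0   8   8   8   9  17  17  17  17  17  17  17
  4   0   8   8   8   9  17  17  17  17  17  17  17

8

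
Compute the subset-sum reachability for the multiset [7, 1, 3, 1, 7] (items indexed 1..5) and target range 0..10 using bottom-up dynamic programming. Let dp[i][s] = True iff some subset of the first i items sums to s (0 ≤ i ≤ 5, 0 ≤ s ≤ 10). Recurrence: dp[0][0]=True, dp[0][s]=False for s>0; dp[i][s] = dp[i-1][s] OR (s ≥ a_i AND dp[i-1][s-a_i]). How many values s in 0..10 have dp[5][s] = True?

i\s   0   1   2   3   4   5   6   7   8   9  10
  0   T   F   F   F   F   F   F   F   F   F   F
  1   T   F   F   F   F   F   F   T   F   F   F
  2   T   T   F   F   F   F   F   T   T   F   F
  3   T   T   F   T   T   F   F   T   T   F   T
  4   T   T   T   T   T   T   F   T   T   T   T
  5   T   T   T   T   T   T   F   T   T   T   T

10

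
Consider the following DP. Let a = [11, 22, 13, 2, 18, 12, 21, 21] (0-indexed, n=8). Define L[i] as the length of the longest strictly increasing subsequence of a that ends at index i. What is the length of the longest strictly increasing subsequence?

4

   i    0    1    2    3    4    5    6    7
a[i]   11   22   13    2   18   12   21   21
L[i]    1    2    2    1    3    2    4    4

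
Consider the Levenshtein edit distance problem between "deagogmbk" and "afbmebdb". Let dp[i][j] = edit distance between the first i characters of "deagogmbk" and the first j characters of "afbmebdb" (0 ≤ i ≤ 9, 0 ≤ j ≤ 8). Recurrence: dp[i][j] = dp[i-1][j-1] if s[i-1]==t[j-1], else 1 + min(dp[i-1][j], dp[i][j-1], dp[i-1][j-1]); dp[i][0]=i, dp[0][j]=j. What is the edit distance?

8

   ''  a  f  b  m  e  b  d  b
''  0  1  2  3  4  5  6  7  8
 d  1  1  2  3  4  5  6  6  7
 e  2  2  2  3  4  4  5  6  7
 a  3  2  3  3  4  5  5  6  7
 g  4  3  3  4  4  5  6  6  7
 o  5  4  4  4  5  5  6  7  7
 g  6  5  5  5  5  6  6  7  8
 m  7  6  6  6  5  6  7  7  8
 b  8  7  7  6  6  6  6  7  7
 k  9  8  8  7  7  7  7  7  8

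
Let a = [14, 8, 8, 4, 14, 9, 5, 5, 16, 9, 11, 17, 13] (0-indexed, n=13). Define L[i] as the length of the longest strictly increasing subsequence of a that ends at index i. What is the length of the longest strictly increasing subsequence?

5

   i    0    1    2    3    4    5    6    7    8    9   10   11   12
a[i]   14    8    8    4   14    9    5    5   16    9   11   17   13
L[i]    1    1    1    1    2    2    2    2    3    3    4    5    5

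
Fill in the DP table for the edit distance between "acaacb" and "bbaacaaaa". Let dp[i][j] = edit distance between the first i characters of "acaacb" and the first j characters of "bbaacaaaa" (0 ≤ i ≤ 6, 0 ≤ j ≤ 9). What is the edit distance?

5

   ''  b  b  a  a  c  a  a  a  a
''  0  1  2  3  4  5  6  7  8  9
 a  1  1  2  2  3  4  5  6  7  8
 c  2  2  2  3  3  3  4  5  6  7
 a  3  3  3  2  3  4  3  4  5  6
 a  4  4  4  3  2  3  4  3  4  5
 c  5  5  5  4  3  2  3  4  4  5
 b  6  5  5  5  4  3  3  4  5  5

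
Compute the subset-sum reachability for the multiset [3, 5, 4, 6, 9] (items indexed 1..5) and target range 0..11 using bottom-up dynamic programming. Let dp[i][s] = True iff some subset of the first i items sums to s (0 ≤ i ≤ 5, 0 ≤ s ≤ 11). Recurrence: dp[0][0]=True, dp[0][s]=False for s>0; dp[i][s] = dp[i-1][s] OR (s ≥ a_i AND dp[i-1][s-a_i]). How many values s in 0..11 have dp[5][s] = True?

10

i\s   0   1   2   3   4   5   6   7   8   9  10  11
  0   T   F   F   F   F   F   F   F   F   F   F   F
  1   T   F   F   T   F   F   F   F   F   F   F   F
  2   T   F   F   T   F   T   F   F   T   F   F   F
  3   T   F   F   T   T   T   F   T   T   T   F   F
  4   T   F   F   T   T   T   T   T   T   T   T   T
  5   T   F   F   T   T   T   T   T   T   T   T   T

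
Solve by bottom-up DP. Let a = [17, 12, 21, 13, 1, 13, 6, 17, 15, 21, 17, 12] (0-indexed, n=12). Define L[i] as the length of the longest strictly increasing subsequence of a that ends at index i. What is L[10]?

4

   i    0    1    2    3    4    5    6    7    8    9   10   11
a[i]   17   12   21   13    1   13    6   17   15   21   17   12
L[i]    1    1    2    2    1    2    2    3    3    4    4    3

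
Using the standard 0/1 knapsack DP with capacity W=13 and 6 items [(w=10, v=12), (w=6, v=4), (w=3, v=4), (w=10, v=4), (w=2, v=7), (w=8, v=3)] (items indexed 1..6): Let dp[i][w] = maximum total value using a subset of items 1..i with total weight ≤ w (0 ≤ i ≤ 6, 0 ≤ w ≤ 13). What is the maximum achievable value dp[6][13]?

19

i\w   0   1   2   3   4   5   6   7   8   9  10  11  12  13
  0   0   0   0   0   0   0   0   0   0   0   0   0   0   0
  1   0   0   0   0   0   0   0   0   0   0  12  12  12  12
  2   0   0   0   0   0   0   4   4   4   4  12  12  12  12
  3   0   0   0   4   4   4   4   4   4   8  12  12  12  16
  4   0   0   0   4   4   4   4   4   4   8  12  12  12  16
  5   0   0   7   7   7  11  11  11  11  11  12  15  19  19
  6   0   0   7   7   7  11  11  11  11  11  12  15  19  19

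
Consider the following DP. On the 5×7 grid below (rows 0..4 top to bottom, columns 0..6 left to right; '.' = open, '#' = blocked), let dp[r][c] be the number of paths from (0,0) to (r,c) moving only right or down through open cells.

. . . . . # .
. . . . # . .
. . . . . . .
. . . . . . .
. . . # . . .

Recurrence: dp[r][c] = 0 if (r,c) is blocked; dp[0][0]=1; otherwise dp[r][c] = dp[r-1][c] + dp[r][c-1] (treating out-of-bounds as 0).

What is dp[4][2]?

15

r\c   0   1   2   3   4   5   6
  0   1   1   1   1   1   0   0
  1   1   2   3   4   0   0   0
  2   1   3   6  10  10  10  10
  3   1   4  10  20  30  40  50
  4   1   5  15   0  30  70 120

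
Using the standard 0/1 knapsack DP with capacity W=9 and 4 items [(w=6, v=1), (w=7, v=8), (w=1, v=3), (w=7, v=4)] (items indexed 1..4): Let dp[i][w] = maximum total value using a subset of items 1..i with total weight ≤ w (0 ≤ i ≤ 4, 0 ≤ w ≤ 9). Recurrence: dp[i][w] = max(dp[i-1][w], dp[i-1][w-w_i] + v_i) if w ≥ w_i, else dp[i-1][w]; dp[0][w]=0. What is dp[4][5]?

i\w   0   1   2   3   4   5   6   7   8   9
  0   0   0   0   0   0   0   0   0   0   0
  1   0   0   0   0   0   0   1   1   1   1
  2   0   0   0   0   0   0   1   8   8   8
  3   0   3   3   3   3   3   3   8  11  11
  4   0   3   3   3   3   3   3   8  11  11

3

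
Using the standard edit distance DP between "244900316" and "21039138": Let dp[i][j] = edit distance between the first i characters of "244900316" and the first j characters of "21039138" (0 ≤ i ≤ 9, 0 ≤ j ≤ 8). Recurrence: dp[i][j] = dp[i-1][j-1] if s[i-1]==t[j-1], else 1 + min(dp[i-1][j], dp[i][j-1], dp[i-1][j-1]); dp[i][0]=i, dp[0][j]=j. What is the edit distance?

   ''  2  1  0  3  9  1  3  8
''  0  1  2  3  4  5  6  7  8
 2  1  0  1  2  3  4  5  6  7
 4  2  1  1  2  3  4  5  6  7
 4  3  2  2  2  3  4  5  6  7
 9  4  3  3  3  3  3  4  5  6
 0  5  4  4  3  4  4  4  5  6
 0  6  5  5  4  4  5  5  5  6
 3  7  6  6  5  4  5  6  5  6
 1  8  7  6  6  5  5  5  6  6
 6  9  8  7  7  6  6  6  6  7

7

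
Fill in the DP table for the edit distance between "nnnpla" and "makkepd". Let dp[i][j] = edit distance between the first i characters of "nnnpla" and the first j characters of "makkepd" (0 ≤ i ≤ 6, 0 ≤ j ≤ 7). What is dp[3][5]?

5

   ''  m  a  k  k  e  p  d
''  0  1  2  3  4  5  6  7
 n  1  1  2  3  4  5  6  7
 n  2  2  2  3  4  5  6  7
 n  3  3  3  3  4  5  6  7
 p  4  4  4  4  4  5  5  6
 l  5  5  5  5  5  5  6  6
 a  6  6  5  6  6  6  6  7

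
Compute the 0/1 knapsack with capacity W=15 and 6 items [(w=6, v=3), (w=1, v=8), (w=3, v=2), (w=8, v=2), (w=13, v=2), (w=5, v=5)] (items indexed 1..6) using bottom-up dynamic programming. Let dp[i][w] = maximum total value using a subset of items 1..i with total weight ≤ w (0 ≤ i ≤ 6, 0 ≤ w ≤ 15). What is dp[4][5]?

i\w   0   1   2   3   4   5   6   7   8   9  10  11  12  13  14  15
  0   0   0   0   0   0   0   0   0   0   0   0   0   0   0   0   0
  1   0   0   0   0   0   0   3   3   3   3   3   3   3   3   3   3
  2   0   8   8   8   8   8   8  11  11  11  11  11  11  11  11  11
  3   0   8   8   8  10  10  10  11  11  11  13  13  13  13  13  13
  4   0   8   8   8  10  10  10  11  11  11  13  13  13  13  13  13
  5   0   8   8   8  10  10  10  11  11  11  13  13  13  13  13  13
  6   0   8   8   8  10  10  13  13  13  15  15  15  16  16  16  18

10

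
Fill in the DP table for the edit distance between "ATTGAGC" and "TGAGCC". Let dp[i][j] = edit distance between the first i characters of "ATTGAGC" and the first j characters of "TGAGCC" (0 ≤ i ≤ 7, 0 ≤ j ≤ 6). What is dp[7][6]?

   ''  T  G  A  G  C  C
''  0  1  2  3  4  5  6
 A  1  1  2  2  3  4  5
 T  2  1  2  3  3  4  5
 T  3  2  2  3  4  4  5
 G  4  3  2  3  3  4  5
 A  5  4  3  2  3  4  5
 G  6  5  4  3  2  3  4
 C  7  6  5  4  3  2  3

3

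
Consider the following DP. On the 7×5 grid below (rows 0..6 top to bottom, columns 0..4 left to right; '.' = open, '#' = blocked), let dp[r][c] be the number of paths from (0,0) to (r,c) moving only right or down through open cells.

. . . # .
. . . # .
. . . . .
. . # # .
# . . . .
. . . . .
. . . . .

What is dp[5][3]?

12

r\c   0   1   2   3   4
  0   1   1   1   0   0
  1   1   2   3   0   0
  2   1   3   6   6   6
  3   1   4   0   0   6
  4   0   4   4   4  10
  5   0   4   8  12  22
  6   0   4  12  24  46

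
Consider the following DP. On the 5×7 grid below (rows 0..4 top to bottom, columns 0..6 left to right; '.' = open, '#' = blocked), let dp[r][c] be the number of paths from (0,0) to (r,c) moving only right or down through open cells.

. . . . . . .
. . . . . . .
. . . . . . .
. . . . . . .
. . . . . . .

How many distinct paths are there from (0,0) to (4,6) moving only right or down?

210

r\c   0   1   2   3   4   5   6
  0   1   1   1   1   1   1   1
  1   1   2   3   4   5   6   7
  2   1   3   6  10  15  21  28
  3   1   4  10  20  35  56  84
  4   1   5  15  35  70 126 210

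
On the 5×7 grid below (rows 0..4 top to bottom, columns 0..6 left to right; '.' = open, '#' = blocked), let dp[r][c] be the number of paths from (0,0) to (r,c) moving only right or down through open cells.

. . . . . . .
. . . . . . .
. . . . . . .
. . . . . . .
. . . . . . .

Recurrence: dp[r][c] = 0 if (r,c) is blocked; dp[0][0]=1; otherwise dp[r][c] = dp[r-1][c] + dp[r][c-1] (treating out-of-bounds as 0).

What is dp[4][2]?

r\c   0   1   2   3   4   5   6
  0   1   1   1   1   1   1   1
  1   1   2   3   4   5   6   7
  2   1   3   6  10  15  21  28
  3   1   4  10  20  35  56  84
  4   1   5  15  35  70 126 210

15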